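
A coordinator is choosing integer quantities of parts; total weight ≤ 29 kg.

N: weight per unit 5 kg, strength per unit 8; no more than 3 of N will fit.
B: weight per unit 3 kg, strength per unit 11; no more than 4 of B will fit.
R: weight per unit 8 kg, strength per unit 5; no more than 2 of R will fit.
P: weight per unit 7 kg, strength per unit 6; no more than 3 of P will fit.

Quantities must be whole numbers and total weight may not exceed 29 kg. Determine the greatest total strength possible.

This is a bounded integer knapsack.
3×N and 4×B: weight 27 ≤ 29, strength 3·8 + 4·11 = 68.
2×N, 4×B, and 1×P: weight 29 ≤ 29, strength 2·8 + 4·11 + 1·6 = 66.
Best is 68.

68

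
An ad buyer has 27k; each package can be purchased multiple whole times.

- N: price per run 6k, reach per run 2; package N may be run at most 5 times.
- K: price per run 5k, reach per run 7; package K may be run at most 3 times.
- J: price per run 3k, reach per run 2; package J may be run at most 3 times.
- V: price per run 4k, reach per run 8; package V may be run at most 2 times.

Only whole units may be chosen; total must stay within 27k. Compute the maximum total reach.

V has the best ratio (8/4); taking only V gives at most 2×8 = 16 (stopped by the supply cap of 2).
Mixing does better — 3×K, 1×J, and 2×V: price 26 ≤ 27, reach 3·7 + 1·2 + 2·8 = 39.

39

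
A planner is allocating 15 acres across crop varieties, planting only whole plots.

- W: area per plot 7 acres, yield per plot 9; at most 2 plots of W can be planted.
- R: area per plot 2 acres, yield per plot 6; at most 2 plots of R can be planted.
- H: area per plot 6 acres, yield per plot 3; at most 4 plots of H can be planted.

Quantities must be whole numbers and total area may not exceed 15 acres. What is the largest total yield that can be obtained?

R has the best ratio (6/2); taking only R gives at most 2×6 = 12 (stopped by the supply cap of 2).
Mixing does better — 1×W and 2×R: area 11 ≤ 15, yield 1·9 + 2·6 = 21.

21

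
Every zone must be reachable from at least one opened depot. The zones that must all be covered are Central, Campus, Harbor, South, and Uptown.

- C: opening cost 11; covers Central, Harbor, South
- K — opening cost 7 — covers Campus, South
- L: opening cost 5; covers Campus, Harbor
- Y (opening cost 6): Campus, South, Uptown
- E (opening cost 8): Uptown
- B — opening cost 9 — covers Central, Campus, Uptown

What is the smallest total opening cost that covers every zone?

17

The greedy cost-per-new-zone heuristic would pick Y, L, and B for 20, but a cheaper cover exists.
Choose C and Y: together they cover Central, Campus, Harbor, South, Uptown — every zone.
Total opening cost: 11 + 6 = 17.
No cover costs less than 17.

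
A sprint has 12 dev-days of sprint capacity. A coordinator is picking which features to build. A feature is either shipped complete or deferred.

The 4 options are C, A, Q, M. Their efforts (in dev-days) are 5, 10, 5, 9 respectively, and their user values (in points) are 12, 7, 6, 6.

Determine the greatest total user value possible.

Treat it as a binary knapsack problem.
Allowing fractional choices, the relaxed optimum would be about 19.4, but features are indivisible.
A: effort 10 ≤ 12, user value 7.
C + Q: effort 5 + 5 = 10 ≤ 12, user value 12 + 6 = 18.
C: effort 5 ≤ 12, user value 12.
Best is C and Q with total user value 18.

18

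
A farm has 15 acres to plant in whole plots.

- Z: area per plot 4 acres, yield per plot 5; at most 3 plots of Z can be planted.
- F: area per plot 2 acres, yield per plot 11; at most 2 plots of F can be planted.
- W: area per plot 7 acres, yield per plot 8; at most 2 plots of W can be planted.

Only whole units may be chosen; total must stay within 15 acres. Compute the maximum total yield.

2×Z and 2×F: area 12 ≤ 15, yield 2·5 + 2·11 = 32.
1×Z, 2×F, and 1×W: area 15 ≤ 15, yield 1·5 + 2·11 + 1·8 = 35.
Best is 35.

35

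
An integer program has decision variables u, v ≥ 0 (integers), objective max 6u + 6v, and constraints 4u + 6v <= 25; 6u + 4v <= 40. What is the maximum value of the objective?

36

The continuous relaxation peaks at (6.25, 0) with value 37.50; rounding to a feasible lattice point costs some objective.
(u,v)=(6,0): 4·6+6·0=24≤25, 6·6+4·0=36≤40, objective 36.
(u,v)=(5,0): 4·5+6·0=20≤25, 6·5+4·0=30≤40, objective 30.
Maximum is 36 at (u,v)=(6,0).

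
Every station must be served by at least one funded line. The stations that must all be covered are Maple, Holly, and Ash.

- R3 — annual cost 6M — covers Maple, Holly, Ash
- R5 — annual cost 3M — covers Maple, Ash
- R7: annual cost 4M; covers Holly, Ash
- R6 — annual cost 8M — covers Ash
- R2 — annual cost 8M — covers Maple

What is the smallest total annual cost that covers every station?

The greedy cost-per-new-station heuristic would pick R5 and R7 for 7, but a cheaper cover exists.
R3 alone covers Maple, Holly, Ash — every station.
Total annual cost: 6.
No cover costs less than 6.

6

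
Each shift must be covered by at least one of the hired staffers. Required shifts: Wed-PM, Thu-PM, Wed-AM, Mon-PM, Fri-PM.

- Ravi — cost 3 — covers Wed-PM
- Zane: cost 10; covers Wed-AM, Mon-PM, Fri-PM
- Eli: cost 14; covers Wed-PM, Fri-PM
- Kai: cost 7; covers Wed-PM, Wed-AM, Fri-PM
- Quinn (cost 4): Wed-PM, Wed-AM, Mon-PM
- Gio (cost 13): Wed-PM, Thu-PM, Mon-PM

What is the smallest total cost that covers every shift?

Choose Kai and Gio: together they cover Wed-PM, Thu-PM, Wed-AM, Mon-PM, Fri-PM — every shift.
Total cost: 7 + 13 = 20.

20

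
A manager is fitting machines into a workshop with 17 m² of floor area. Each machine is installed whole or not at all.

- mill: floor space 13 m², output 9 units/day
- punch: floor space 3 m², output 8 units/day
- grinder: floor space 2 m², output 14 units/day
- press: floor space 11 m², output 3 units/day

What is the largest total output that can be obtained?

Take punch, grinder, and press: floor space 3 + 2 + 11 = 16 ≤ 17, output 8 + 14 + 3 = 25.
No other feasible combination does better.

25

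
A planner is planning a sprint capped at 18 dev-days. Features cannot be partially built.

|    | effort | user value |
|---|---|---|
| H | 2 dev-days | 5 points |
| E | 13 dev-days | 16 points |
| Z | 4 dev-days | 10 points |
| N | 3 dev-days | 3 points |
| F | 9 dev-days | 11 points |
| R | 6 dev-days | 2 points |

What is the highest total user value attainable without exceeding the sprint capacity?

29

H + Z + F: effort 2 + 4 + 9 = 15 ≤ 18, user value 5 + 10 + 11 = 26.
H + Z + N + F: effort 2 + 4 + 3 + 9 = 18 ≤ 18, user value 5 + 10 + 3 + 11 = 29.
Best is H, Z, N, and F with total user value 29.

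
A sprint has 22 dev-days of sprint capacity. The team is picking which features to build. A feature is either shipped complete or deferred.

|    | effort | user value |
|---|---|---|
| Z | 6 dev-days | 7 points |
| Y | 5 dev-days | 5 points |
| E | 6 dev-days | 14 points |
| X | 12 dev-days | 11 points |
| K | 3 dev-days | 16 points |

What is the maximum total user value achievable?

Allowing fractional choices, the relaxed optimum would be about 43.8, but features are indivisible.
Z + Y + E + K: effort 6 + 5 + 6 + 3 = 20 ≤ 22, user value 7 + 5 + 14 + 16 = 42.
E + X + K: effort 6 + 12 + 3 = 21 ≤ 22, user value 14 + 11 + 16 = 41.
Z + E + K: effort 6 + 6 + 3 = 15 ≤ 22, user value 7 + 14 + 16 = 37.
Best is Z, Y, E, and K with total user value 42.

42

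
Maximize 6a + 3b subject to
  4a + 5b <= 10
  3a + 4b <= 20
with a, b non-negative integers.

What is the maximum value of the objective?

12

The continuous relaxation peaks at (2.5, 0) with value 15.00; rounding to a feasible lattice point costs some objective.
(a,b)=(2,0): 4·2+5·0=8≤10, 3·2+4·0=6≤20, objective 12.
(a,b)=(1,1): 4·1+5·1=9≤10, 3·1+4·1=7≤20, objective 9.
(a,b)=(1,0): 4·1+5·0=4≤10, 3·1+4·0=3≤20, objective 6.
The best lattice point is (2,0), giving 12.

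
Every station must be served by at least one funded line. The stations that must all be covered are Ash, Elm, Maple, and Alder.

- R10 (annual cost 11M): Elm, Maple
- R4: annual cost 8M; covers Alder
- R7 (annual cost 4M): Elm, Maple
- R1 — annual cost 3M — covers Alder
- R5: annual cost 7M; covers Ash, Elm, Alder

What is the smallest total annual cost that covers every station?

11

Choose R7 and R5: together they cover Ash, Elm, Maple, Alder — every station.
Total annual cost: 4 + 7 = 11.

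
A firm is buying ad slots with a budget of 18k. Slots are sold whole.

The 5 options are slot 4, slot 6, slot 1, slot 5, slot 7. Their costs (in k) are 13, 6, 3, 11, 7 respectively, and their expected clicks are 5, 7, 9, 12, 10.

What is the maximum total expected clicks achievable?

Take slot 6, slot 1, and slot 7: cost 6 + 3 + 7 = 16 ≤ 18, expected clicks 7 + 9 + 10 = 26.
No other feasible combination does better.

26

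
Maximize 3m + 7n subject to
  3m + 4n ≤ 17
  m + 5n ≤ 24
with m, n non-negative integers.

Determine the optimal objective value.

28

(m,n)=(0,4): 3·0+4·4=16≤17, 1·0+5·4=20≤24, objective 28.
(m,n)=(1,3): 3·1+4·3=15≤17, 1·1+5·3=16≤24, objective 24.
(m,n)=(0,3): 3·0+4·3=12≤17, 1·0+5·3=15≤24, objective 21.
No feasible integer point exceeds 28.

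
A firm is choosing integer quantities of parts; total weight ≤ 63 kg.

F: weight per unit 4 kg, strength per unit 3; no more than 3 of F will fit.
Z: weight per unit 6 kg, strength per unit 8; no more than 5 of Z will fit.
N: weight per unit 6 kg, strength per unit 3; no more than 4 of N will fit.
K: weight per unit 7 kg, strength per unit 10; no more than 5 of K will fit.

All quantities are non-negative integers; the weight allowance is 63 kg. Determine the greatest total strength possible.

K has the best ratio (10/7); taking only K gives at most 5×10 = 50 (stopped by the supply cap of 5).
Mixing does better — 1×F, 4×Z, and 5×K: weight 63 ≤ 63, strength 1·3 + 4·8 + 5·10 = 85.

85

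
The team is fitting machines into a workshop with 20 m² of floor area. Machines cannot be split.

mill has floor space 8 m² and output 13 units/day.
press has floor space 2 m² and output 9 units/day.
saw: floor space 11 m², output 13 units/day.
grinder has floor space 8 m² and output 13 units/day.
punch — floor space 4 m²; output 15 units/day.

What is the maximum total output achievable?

Take mill, grinder, and punch: floor space 8 + 8 + 4 = 20 ≤ 20, output 13 + 13 + 15 = 41.
No other feasible combination does better.

41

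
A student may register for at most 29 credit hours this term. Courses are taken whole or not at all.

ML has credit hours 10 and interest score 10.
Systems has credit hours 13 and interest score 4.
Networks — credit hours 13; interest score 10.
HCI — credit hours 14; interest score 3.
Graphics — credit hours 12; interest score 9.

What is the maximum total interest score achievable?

Allowing fractional choices, the relaxed optimum would be about 24.5, but courses are indivisible.
ML + Graphics: credit hours 10 + 12 = 22 ≤ 29, interest score 10 + 9 = 19.
ML + Networks: credit hours 10 + 13 = 23 ≤ 29, interest score 10 + 10 = 20.
Networks + Graphics: credit hours 13 + 12 = 25 ≤ 29, interest score 10 + 9 = 19.
Best is ML and Networks with total interest score 20.

20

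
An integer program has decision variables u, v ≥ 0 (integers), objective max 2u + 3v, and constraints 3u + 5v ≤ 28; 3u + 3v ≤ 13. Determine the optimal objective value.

The continuous relaxation peaks at (0, 4.33) with value 13.00; rounding to a feasible lattice point costs some objective.
(u,v)=(0,4): 3·0+5·4=20≤28, 3·0+3·4=12≤13, objective 12.
(u,v)=(1,3): 3·1+5·3=18≤28, 3·1+3·3=12≤13, objective 11.
(u,v)=(0,3): 3·0+5·3=15≤28, 3·0+3·3=9≤13, objective 9.
No feasible integer point exceeds 12.

12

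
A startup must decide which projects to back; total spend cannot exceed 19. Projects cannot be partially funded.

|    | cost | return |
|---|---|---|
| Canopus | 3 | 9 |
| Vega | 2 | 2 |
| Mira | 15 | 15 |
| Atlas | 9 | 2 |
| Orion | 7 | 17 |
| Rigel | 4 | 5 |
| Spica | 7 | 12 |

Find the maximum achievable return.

Canopus + Vega + Orion + Spica: cost 3 + 2 + 7 + 7 = 19 ≤ 19, return 9 + 2 + 17 + 12 = 40.
Canopus + Orion + Spica: cost 3 + 7 + 7 = 17 ≤ 19, return 9 + 17 + 12 = 38.
Orion + Rigel + Spica: cost 7 + 4 + 7 = 18 ≤ 19, return 17 + 5 + 12 = 34.
Best is Canopus, Vega, Orion, and Spica with total return 40.

40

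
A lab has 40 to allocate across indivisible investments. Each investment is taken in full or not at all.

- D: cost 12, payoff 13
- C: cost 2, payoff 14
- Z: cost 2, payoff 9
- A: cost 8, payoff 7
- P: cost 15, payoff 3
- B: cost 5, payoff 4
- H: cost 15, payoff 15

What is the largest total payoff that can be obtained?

58

Allowing fractional choices, the relaxed optimum would be about 58.8, but investments are indivisible.
D + C + Z + H: cost 12 + 2 + 2 + 15 = 31 ≤ 40, payoff 13 + 14 + 9 + 15 = 51.
D + C + Z + B + H: cost 12 + 2 + 2 + 5 + 15 = 36 ≤ 40, payoff 13 + 14 + 9 + 4 + 15 = 55.
D + C + Z + A + H: cost 12 + 2 + 2 + 8 + 15 = 39 ≤ 40, payoff 13 + 14 + 9 + 7 + 15 = 58.
Best is D, C, Z, A, and H with total payoff 58.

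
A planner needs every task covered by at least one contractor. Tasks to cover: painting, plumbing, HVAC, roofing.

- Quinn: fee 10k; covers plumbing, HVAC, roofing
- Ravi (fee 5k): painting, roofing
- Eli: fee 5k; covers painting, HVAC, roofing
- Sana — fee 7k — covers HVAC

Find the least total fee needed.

15

Choose Quinn and Ravi: together they cover painting, plumbing, HVAC, roofing — every task.
Total fee: 10 + 5 = 15.
No cover costs less than 15.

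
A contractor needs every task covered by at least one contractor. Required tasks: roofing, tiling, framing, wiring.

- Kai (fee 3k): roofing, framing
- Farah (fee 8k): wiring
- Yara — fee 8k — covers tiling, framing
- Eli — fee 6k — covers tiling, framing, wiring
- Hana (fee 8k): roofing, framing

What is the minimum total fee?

Choose Kai and Eli: together they cover roofing, tiling, framing, wiring — every task.
Total fee: 3 + 6 = 9.
No cover costs less than 9.

9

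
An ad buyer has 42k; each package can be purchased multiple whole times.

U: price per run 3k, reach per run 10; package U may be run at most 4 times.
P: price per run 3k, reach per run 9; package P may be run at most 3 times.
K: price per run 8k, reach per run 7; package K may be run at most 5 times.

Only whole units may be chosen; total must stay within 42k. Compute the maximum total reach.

81

This is a bounded integer knapsack.
U has the best ratio (10/3); taking only U gives at most 4×10 = 40 (stopped by the supply cap of 4).
Mixing does better — 4×U, 3×P, and 2×K: price 37 ≤ 42, reach 4·10 + 3·9 + 2·7 = 81.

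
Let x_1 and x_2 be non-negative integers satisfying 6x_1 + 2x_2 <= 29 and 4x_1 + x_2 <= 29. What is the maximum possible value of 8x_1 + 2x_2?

Relaxing integrality, the LP optimum is 38.67 at (x_1,x_2) = (4.83, 0), which is not an integer point.
(x_1,x_2)=(4,2): 6·4+2·2=28≤29, 4·4+1·2=18≤29, objective 36.
(x_1,x_2)=(4,1): 6·4+2·1=26≤29, 4·4+1·1=17≤29, objective 34.
(x_1,x_2)=(4,0): 6·4+2·0=24≤29, 4·4+1·0=16≤29, objective 32.
The best lattice point is (4,2), giving 36.

36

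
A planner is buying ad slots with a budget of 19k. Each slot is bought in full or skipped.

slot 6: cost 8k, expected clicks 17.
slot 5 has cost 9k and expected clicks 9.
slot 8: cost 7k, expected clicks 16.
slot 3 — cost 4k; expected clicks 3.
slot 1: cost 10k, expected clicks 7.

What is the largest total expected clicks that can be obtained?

Treat it as a binary knapsack problem.
Allowing fractional choices, the relaxed optimum would be about 37.0, but ad slots are indivisible.
slot 6 + slot 8: cost 8 + 7 = 15 ≤ 19, expected clicks 17 + 16 = 33.
slot 6 + slot 8 + slot 3: cost 8 + 7 + 4 = 19 ≤ 19, expected clicks 17 + 16 + 3 = 36.
slot 6 + slot 5: cost 8 + 9 = 17 ≤ 19, expected clicks 17 + 9 = 26.
Best is slot 6, slot 8, and slot 3 with total expected clicks 36.

36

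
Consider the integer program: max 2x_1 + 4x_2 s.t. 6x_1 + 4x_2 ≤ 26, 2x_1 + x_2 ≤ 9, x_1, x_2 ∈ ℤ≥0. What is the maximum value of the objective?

24

(x_1,x_2)=(0,6): 6·0+4·6=24≤26, 2·0+1·6=6≤9, objective 24.
(x_1,x_2)=(1,5): 6·1+4·5=26≤26, 2·1+1·5=7≤9, objective 22.
(x_1,x_2)=(0,5): 6·0+4·5=20≤26, 2·0+1·5=5≤9, objective 20.
The best lattice point is (0,6), giving 24.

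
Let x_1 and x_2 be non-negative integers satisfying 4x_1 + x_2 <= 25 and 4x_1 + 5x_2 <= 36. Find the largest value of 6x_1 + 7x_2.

52

The continuous relaxation peaks at (5.56, 2.75) with value 52.62; rounding to a feasible lattice point costs some objective.
(x_1,x_2)=(4,4): 4·4+1·4=20≤25, 4·4+5·4=36≤36, objective 52.
(x_1,x_2)=(5,3): 4·5+1·3=23≤25, 4·5+5·3=35≤36, objective 51.
(x_1,x_2)=(3,4): 4·3+1·4=16≤25, 4·3+5·4=32≤36, objective 46.
No feasible integer point exceeds 52.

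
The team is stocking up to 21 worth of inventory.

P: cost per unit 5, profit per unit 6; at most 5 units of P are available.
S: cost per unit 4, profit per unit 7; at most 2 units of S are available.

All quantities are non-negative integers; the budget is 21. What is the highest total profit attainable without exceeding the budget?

This is a bounded integer knapsack.
S has the best ratio (7/4); taking only S gives at most 2×7 = 14 (stopped by the supply cap of 2).
Mixing does better — 2×P and 2×S: cost 18 ≤ 21, profit 2·6 + 2·7 = 26.

26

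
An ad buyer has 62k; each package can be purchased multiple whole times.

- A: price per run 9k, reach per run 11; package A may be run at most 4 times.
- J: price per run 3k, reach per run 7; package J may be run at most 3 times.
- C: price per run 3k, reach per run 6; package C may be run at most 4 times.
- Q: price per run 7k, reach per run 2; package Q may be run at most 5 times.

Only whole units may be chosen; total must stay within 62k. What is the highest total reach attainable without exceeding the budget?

89

J has the best ratio (7/3); taking only J gives at most 3×7 = 21 (stopped by the supply cap of 3).
Mixing does better — 4×A, 3×J, and 4×C: price 57 ≤ 62, reach 4·11 + 3·7 + 4·6 = 89.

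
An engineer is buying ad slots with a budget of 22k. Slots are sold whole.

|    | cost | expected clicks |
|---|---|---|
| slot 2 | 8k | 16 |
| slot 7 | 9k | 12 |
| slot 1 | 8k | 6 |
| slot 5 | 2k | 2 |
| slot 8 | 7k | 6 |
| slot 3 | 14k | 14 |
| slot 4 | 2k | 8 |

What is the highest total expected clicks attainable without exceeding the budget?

Take slot 2, slot 7, slot 5, and slot 4: cost 8 + 9 + 2 + 2 = 21 ≤ 22, expected clicks 16 + 12 + 2 + 8 = 38.
No other feasible combination does better.

38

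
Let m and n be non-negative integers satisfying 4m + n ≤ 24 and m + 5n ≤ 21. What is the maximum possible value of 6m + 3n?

39

(m,n)=(5,3) is feasible, giving 39.
(m,n)=(5,2) is feasible, giving 36.
(m,n)=(4,3) is feasible, giving 33.
The best lattice point is (5,3), giving 39.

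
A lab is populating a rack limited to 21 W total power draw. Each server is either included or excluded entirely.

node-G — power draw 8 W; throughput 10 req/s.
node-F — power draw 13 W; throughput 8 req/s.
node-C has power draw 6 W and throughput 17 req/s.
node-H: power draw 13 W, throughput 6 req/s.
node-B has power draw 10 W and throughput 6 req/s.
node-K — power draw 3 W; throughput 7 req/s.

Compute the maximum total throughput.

34

Allowing fractional choices, the relaxed optimum would be about 36.5, but servers are indivisible.
node-G + node-C: power draw 8 + 6 = 14 ≤ 21, throughput 10 + 17 = 27.
node-G + node-C + node-K: power draw 8 + 6 + 3 = 17 ≤ 21, throughput 10 + 17 + 7 = 34.
node-C + node-B + node-K: power draw 6 + 10 + 3 = 19 ≤ 21, throughput 17 + 6 + 7 = 30.
Best is node-G, node-C, and node-K with total throughput 34.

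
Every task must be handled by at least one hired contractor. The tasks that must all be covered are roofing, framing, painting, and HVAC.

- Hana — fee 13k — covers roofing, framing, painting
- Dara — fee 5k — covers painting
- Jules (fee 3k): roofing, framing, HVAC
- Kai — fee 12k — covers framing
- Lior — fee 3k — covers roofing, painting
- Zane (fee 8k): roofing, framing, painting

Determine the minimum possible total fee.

Choose Jules and Lior: together they cover roofing, framing, painting, HVAC — every task.
Total fee: 3 + 3 = 6.
No cover costs less than 6.

6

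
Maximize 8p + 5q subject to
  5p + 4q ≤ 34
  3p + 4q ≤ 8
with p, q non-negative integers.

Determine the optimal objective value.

(p,q)=(2,0): 5·2+4·0=10≤34, 3·2+4·0=6≤8, objective 16.
(p,q)=(1,1): 5·1+4·1=9≤34, 3·1+4·1=7≤8, objective 13.
(p,q)=(1,0): 5·1+4·0=5≤34, 3·1+4·0=3≤8, objective 8.
The best lattice point is (2,0), giving 16.

16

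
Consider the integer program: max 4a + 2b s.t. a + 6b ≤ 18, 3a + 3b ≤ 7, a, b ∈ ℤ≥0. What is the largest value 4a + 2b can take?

(a,b)=(2,0) is feasible, giving 8.
(a,b)=(1,1) is feasible, giving 6.
The best lattice point is (2,0), giving 8.

8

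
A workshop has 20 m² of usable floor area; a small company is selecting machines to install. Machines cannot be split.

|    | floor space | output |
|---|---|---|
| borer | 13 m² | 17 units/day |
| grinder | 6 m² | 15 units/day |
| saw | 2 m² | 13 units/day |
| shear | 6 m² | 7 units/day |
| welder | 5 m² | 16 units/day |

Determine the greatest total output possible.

51

This is a 0-1 knapsack instance.
Allowing fractional choices, the relaxed optimum would be about 53.2, but machines are indivisible.
borer + saw + welder: floor space 13 + 2 + 5 = 20 ≤ 20, output 17 + 13 + 16 = 46.
grinder + saw + shear + welder: floor space 6 + 2 + 6 + 5 = 19 ≤ 20, output 15 + 13 + 7 + 16 = 51.
Best is grinder, saw, shear, and welder with total output 51.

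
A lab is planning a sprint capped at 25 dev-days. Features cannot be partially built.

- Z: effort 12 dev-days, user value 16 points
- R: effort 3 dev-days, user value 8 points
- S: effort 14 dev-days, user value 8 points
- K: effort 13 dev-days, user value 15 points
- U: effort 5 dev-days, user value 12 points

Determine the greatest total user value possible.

Allowing fractional choices, the relaxed optimum would be about 41.8, but features are indivisible.
R + K + U: effort 3 + 13 + 5 = 21 ≤ 25, user value 8 + 15 + 12 = 35.
Z + R + U: effort 12 + 3 + 5 = 20 ≤ 25, user value 16 + 8 + 12 = 36.
Best is Z, R, and U with total user value 36.

36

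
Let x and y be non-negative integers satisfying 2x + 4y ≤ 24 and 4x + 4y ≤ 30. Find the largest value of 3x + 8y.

(x,y)=(0,6): 2·0+4·6=24≤24, 4·0+4·6=24≤30, objective 48.
(x,y)=(1,5): 2·1+4·5=22≤24, 4·1+4·5=24≤30, objective 43.
(x,y)=(0,5): 2·0+4·5=20≤24, 4·0+4·5=20≤30, objective 40.
The best lattice point is (0,6), giving 48.

48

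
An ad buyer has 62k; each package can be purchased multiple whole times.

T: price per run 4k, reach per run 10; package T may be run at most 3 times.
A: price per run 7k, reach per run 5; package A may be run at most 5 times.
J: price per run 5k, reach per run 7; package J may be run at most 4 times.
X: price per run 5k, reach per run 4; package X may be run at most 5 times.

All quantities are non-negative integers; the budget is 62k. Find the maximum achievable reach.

80

This is a bounded integer knapsack.
Take 3×T, 2×A, 4×J, and 3×X: price 61 ≤ 62, reach 3·10 + 2·5 + 4·7 + 3·4 = 80.
T has the best ratio (10/4) and is taken to its limit of 3; remaining capacity is filled optimally with the others.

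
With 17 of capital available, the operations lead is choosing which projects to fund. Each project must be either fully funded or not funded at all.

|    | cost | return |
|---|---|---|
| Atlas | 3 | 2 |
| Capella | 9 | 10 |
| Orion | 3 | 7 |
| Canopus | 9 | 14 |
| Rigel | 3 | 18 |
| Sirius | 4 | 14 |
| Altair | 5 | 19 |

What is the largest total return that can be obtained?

58

This is a 0-1 knapsack instance.
Allowing fractional choices, the relaxed optimum would be about 61.1, but projects are indivisible.
Atlas + Rigel + Sirius + Altair: cost 3 + 3 + 4 + 5 = 15 ≤ 17, return 2 + 18 + 14 + 19 = 53.
Rigel + Sirius + Altair: cost 3 + 4 + 5 = 12 ≤ 17, return 18 + 14 + 19 = 51.
Orion + Rigel + Sirius + Altair: cost 3 + 3 + 4 + 5 = 15 ≤ 17, return 7 + 18 + 14 + 19 = 58.
Best is Orion, Rigel, Sirius, and Altair with total return 58.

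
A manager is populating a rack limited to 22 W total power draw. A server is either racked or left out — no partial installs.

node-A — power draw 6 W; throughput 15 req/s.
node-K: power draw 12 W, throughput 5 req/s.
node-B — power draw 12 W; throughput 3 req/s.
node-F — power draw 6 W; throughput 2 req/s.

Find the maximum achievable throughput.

20

Allowing fractional choices, the relaxed optimum would be about 21.3, but servers are indivisible.
node-A + node-K: power draw 6 + 12 = 18 ≤ 22, throughput 15 + 5 = 20.
node-A + node-B: power draw 6 + 12 = 18 ≤ 22, throughput 15 + 3 = 18.
Best is node-A and node-K with total throughput 20.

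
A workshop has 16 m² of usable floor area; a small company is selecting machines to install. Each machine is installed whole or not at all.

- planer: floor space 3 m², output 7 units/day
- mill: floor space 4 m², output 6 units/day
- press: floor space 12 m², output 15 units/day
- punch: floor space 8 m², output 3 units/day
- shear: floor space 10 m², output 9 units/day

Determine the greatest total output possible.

Treat it as a binary knapsack problem.
planer + press: floor space 3 + 12 = 15 ≤ 16, output 7 + 15 = 22.
mill + press: floor space 4 + 12 = 16 ≤ 16, output 6 + 15 = 21.
planer + shear: floor space 3 + 10 = 13 ≤ 16, output 7 + 9 = 16.
Best is planer and press with total output 22.

22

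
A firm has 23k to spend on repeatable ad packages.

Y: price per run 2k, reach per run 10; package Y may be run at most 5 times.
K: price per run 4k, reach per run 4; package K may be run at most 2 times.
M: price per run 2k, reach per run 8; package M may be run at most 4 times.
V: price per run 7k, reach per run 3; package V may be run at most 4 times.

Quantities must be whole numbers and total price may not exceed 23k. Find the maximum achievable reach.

Y has the best ratio (10/2); taking only Y gives at most 5×10 = 50 (stopped by the supply cap of 5).
Mixing does better — 5×Y, 1×K, and 4×M: price 22 ≤ 23, reach 5·10 + 1·4 + 4·8 = 86.

86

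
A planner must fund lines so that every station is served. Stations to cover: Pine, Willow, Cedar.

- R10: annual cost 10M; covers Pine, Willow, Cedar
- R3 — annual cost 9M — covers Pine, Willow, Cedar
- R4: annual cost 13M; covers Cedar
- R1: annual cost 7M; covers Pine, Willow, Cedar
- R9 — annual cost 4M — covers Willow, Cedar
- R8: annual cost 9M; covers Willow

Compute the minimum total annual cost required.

7

The greedy cost-per-new-station heuristic would pick R9 and R1 for 11, but a cheaper cover exists.
R1 alone covers Pine, Willow, Cedar — every station.
Total annual cost: 7.
No cover costs less than 7.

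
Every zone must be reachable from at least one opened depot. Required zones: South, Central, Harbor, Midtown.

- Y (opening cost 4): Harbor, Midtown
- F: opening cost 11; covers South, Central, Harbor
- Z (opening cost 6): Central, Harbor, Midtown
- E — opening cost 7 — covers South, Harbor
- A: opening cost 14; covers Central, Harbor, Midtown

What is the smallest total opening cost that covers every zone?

This is a weighted set-cover instance.
Choose Z and E: together they cover South, Central, Harbor, Midtown — every zone.
Total opening cost: 6 + 7 = 13.

13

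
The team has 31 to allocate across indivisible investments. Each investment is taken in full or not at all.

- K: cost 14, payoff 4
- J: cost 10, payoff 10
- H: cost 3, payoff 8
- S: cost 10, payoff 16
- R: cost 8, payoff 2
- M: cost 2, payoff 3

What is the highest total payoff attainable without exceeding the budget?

J + H + S + R: cost 10 + 3 + 10 + 8 = 31 ≤ 31, payoff 10 + 8 + 16 + 2 = 36.
J + H + S: cost 10 + 3 + 10 = 23 ≤ 31, payoff 10 + 8 + 16 = 34.
J + H + S + M: cost 10 + 3 + 10 + 2 = 25 ≤ 31, payoff 10 + 8 + 16 + 3 = 37.
Best is J, H, S, and M with total payoff 37.

37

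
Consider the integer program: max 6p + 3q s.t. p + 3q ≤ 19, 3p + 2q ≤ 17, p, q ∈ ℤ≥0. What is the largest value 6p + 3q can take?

33

The continuous relaxation peaks at (5.67, 0) with value 34.00; rounding to a feasible lattice point costs some objective.
(p,q)=(5,1) is feasible, giving 33.
(p,q)=(4,2) is feasible, giving 30.
(p,q)=(5,0) is feasible, giving 30.
The best lattice point is (5,1), giving 33.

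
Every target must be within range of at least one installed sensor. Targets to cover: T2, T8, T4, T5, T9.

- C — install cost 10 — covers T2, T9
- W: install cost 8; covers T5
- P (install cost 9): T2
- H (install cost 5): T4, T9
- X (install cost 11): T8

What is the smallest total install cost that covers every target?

33

Choose W, P, H, and X: together they cover T2, T8, T4, T5, T9 — every target.
Total install cost: 8 + 9 + 5 + 11 = 33.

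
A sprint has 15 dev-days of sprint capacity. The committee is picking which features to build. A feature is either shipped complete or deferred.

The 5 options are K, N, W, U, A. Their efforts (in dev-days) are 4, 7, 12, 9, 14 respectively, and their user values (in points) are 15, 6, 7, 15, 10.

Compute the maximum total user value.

30

K + N: effort 4 + 7 = 11 ≤ 15, user value 15 + 6 = 21.
K: effort 4 ≤ 15, user value 15.
K + U: effort 4 + 9 = 13 ≤ 15, user value 15 + 15 = 30.
Best is K and U with total user value 30.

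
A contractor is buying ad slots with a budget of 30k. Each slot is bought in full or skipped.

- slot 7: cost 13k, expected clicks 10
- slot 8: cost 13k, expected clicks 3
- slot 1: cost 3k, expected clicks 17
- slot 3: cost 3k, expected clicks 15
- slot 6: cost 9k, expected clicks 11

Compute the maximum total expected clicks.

53

Take slot 7, slot 1, slot 3, and slot 6: cost 13 + 3 + 3 + 9 = 28 ≤ 30, expected clicks 10 + 17 + 15 + 11 = 53.
No other feasible combination does better.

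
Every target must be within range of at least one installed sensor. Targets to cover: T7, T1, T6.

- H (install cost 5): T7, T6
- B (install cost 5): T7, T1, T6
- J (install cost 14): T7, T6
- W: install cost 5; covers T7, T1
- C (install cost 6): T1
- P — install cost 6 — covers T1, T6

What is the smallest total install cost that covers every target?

B alone covers T7, T1, T6 — every target.
Total install cost: 5.

5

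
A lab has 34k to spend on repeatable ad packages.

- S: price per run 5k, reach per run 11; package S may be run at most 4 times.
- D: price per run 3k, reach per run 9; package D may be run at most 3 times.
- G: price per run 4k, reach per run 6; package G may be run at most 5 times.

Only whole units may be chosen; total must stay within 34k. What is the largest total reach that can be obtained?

D has the best ratio (9/3); taking only D gives at most 3×9 = 27 (stopped by the supply cap of 3).
Mixing does better — 4×S, 3×D, and 1×G: price 33 ≤ 34, reach 4·11 + 3·9 + 1·6 = 77.

77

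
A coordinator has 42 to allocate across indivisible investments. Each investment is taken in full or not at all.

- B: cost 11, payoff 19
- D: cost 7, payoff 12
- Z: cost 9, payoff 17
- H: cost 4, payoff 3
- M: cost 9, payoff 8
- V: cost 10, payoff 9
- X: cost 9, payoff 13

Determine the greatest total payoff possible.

64

B + D + Z + H + X: cost 11 + 7 + 9 + 4 + 9 = 40 ≤ 42, payoff 19 + 12 + 17 + 3 + 13 = 64.
B + D + Z + X: cost 11 + 7 + 9 + 9 = 36 ≤ 42, payoff 19 + 12 + 17 + 13 = 61.
Best is B, D, Z, H, and X with total payoff 64.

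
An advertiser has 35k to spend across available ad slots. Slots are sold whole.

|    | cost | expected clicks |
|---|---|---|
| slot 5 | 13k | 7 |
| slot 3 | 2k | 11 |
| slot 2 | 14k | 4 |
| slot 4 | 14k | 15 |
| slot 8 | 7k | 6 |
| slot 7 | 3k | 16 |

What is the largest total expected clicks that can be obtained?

This is an integer program with binary decision variables.
Take slot 5, slot 3, slot 4, and slot 7: cost 13 + 2 + 14 + 3 = 32 ≤ 35, expected clicks 7 + 11 + 15 + 16 = 49.
No other feasible combination does better.

49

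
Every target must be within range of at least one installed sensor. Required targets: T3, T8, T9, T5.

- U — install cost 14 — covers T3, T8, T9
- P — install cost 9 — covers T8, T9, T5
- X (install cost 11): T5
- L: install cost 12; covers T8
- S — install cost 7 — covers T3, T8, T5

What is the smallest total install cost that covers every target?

This is a weighted set-cover instance.
Choose P and S: together they cover T3, T8, T9, T5 — every target.
Total install cost: 9 + 7 = 16.
No cover costs less than 16.

16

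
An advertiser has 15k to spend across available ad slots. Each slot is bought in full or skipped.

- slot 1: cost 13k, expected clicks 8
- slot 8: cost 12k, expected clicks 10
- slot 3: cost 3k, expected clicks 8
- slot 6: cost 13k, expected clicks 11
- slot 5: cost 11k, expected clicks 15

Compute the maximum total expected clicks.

23

Take slot 3 and slot 5: cost 3 + 11 = 14 ≤ 15, expected clicks 8 + 15 = 23.
No other feasible combination does better.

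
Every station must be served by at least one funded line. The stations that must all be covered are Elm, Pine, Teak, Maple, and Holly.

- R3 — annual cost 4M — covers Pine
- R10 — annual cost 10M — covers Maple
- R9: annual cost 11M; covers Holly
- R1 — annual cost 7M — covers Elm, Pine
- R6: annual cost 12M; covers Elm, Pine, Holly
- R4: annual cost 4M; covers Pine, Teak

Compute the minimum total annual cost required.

Choose R10, R6, and R4: together they cover Elm, Pine, Teak, Maple, Holly — every station.
Total annual cost: 10 + 12 + 4 = 26.
No cover costs less than 26.

26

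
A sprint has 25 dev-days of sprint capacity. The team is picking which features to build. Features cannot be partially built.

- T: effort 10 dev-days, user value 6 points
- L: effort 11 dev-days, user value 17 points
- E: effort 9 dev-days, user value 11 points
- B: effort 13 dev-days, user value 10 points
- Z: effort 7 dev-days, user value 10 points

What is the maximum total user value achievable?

This is a 0-1 knapsack instance.
Allowing fractional choices, the relaxed optimum would be about 35.6, but features are indivisible.
L + B: effort 11 + 13 = 24 ≤ 25, user value 17 + 10 = 27.
L + Z: effort 11 + 7 = 18 ≤ 25, user value 17 + 10 = 27.
L + E: effort 11 + 9 = 20 ≤ 25, user value 17 + 11 = 28.
Best is L and E with total user value 28.

28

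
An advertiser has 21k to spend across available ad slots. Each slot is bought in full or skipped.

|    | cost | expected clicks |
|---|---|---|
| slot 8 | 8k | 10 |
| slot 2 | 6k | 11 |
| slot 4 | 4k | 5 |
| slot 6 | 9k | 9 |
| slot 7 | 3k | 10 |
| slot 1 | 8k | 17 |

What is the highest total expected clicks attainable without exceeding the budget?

43

slot 2 + slot 7 + slot 1: cost 6 + 3 + 8 = 17 ≤ 21, expected clicks 11 + 10 + 17 = 38.
slot 2 + slot 4 + slot 7 + slot 1: cost 6 + 4 + 3 + 8 = 21 ≤ 21, expected clicks 11 + 5 + 10 + 17 = 43.
Best is slot 2, slot 4, slot 7, and slot 1 with total expected clicks 43.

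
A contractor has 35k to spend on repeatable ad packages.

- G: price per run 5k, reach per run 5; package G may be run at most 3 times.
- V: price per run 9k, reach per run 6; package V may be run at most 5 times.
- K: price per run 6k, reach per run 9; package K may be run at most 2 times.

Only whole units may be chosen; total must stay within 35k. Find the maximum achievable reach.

2×G, 1×V, and 2×K: price 31 ≤ 35, reach 2·5 + 1·6 + 2·9 = 34.
1×G, 2×V, and 2×K: price 35 ≤ 35, reach 1·5 + 2·6 + 2·9 = 35.
Best is 35.

35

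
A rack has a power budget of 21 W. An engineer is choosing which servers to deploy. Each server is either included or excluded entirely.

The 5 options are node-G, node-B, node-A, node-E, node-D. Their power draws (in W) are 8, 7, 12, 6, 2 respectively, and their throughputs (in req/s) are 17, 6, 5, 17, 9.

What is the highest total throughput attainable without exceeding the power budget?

Allowing fractional choices, the relaxed optimum would be about 47.3, but servers are indivisible.
node-G + node-E + node-D: power draw 8 + 6 + 2 = 16 ≤ 21, throughput 17 + 17 + 9 = 43.
node-G + node-E: power draw 8 + 6 = 14 ≤ 21, throughput 17 + 17 = 34.
node-G + node-B + node-E: power draw 8 + 7 + 6 = 21 ≤ 21, throughput 17 + 6 + 17 = 40.
Best is node-G, node-E, and node-D with total throughput 43.

43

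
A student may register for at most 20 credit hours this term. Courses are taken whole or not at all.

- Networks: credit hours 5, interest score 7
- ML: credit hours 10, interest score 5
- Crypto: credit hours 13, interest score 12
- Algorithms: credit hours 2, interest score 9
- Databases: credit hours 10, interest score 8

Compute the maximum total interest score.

This is an integer program with binary decision variables.
Take Networks, Crypto, and Algorithms: credit hours 5 + 13 + 2 = 20 ≤ 20, interest score 7 + 12 + 9 = 28.
No other feasible combination does better.

28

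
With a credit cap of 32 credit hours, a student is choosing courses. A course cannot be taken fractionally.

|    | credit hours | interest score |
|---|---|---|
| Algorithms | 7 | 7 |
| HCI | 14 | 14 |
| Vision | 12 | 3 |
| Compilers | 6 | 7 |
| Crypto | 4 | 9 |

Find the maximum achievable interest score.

37

Allowing fractional choices, the relaxed optimum would be about 37.2, but courses are indivisible.
Algorithms + HCI + Compilers + Crypto: credit hours 7 + 14 + 6 + 4 = 31 ≤ 32, interest score 7 + 14 + 7 + 9 = 37.
Algorithms + HCI + Crypto: credit hours 7 + 14 + 4 = 25 ≤ 32, interest score 7 + 14 + 9 = 30.
HCI + Compilers + Crypto: credit hours 14 + 6 + 4 = 24 ≤ 32, interest score 14 + 7 + 9 = 30.
Best is Algorithms, HCI, Compilers, and Crypto with total interest score 37.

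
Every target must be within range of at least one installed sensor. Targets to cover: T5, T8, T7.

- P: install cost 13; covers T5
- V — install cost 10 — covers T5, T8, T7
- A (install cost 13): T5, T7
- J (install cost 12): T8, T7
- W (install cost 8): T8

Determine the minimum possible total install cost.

V alone covers T5, T8, T7 — every target.
Total install cost: 10.
No cover costs less than 10.

10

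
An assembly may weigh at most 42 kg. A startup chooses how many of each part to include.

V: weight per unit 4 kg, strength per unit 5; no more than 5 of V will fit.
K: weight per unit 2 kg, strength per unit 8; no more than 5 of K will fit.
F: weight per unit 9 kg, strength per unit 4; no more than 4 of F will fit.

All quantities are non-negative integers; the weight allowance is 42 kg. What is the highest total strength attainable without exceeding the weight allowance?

69

5×V, 5×K, and 1×F: weight 39 ≤ 42, strength 5·5 + 5·8 + 1·4 = 69.
5×V and 5×K: weight 30 ≤ 42, strength 5·5 + 5·8 = 65.
Best is 69.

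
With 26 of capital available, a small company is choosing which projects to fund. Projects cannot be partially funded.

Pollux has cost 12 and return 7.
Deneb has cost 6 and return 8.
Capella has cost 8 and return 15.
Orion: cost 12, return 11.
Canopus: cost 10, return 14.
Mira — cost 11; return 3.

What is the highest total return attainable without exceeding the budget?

37

Allowing fractional choices, the relaxed optimum would be about 38.8, but projects are indivisible.
Deneb + Capella + Orion: cost 6 + 8 + 12 = 26 ≤ 26, return 8 + 15 + 11 = 34.
Deneb + Capella + Canopus: cost 6 + 8 + 10 = 24 ≤ 26, return 8 + 15 + 14 = 37.
Best is Deneb, Capella, and Canopus with total return 37.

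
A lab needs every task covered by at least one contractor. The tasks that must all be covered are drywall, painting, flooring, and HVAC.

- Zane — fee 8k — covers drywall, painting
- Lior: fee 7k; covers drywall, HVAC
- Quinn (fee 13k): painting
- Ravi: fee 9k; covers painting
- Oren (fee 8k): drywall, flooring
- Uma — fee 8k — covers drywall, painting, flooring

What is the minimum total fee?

15

Choose Lior and Uma: together they cover drywall, painting, flooring, HVAC — every task.
Total fee: 7 + 8 = 15.
No cover costs less than 15.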